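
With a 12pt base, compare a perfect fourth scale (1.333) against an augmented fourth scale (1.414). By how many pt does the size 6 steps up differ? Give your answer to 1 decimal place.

28.6pt

Perfect fourth: 12.0 × 1.333⁶ = 67.323pt
Augmented fourth: 12.0 × 1.414⁶ = 95.913pt
Difference: 95.913 − 67.323 = 28.590pt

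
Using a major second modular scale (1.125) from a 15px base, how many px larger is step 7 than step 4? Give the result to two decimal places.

10.18px

Step 4: 15.0 × 1.125⁴ = 24.0271px
Step 7: 15.0 × 1.125⁷ = 34.2105px
Difference: 34.2105 − 24.0271 = 10.1834px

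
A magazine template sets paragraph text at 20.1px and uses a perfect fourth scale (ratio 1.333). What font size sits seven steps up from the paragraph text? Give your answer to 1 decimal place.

20.1 × 1.333⁷ = 20.1 × 7.47844 ≈ 150.32

150.3px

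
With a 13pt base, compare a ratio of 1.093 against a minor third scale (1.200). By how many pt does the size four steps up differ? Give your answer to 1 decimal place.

At 1.093: 13.0 × 1.093⁴ = 18.553pt
Minor third: 13.0 × 1.200⁴ = 26.957pt
Difference: 26.957 − 18.553 = 8.404pt

8.4pt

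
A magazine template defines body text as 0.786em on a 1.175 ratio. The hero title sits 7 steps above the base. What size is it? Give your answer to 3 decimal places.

0.786 × 1.175⁷ = 0.786 × 3.09218 ≈ 2.430

2.430em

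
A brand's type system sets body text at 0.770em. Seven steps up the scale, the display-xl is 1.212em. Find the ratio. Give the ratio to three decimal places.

The ratio satisfies 0.770 × r⁷ = 1.212, so r = (1.212 / 0.770)^(1/7).
r = 1.5740^(1/7) ≈ 1.0670

1.067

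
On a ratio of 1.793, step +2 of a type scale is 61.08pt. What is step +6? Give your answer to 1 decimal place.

Moving from step +2 to step +6 is 4 steps up, so multiply by r⁴.
61.08 × 1.793⁴ = 61.08 × 10.33525 ≈ 631.277

631.3pt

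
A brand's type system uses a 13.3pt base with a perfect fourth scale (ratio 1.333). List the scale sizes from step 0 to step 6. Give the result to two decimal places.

13.30pt, 17.73pt, 23.63pt, 31.50pt, 41.99pt, 55.98pt, 74.62pt

Step 0: 13.3pt
Step 1: 13.3 × 1.333 = 17.73
Step 2: 13.3 × 1.333² = 23.63
Step 3: 13.3 × 1.333³ = 31.50
Step 4: 13.3 × 1.333⁴ = 41.99
Step 5: 13.3 × 1.333⁵ = 55.98
Step 6: 13.3 × 1.333⁶ = 74.62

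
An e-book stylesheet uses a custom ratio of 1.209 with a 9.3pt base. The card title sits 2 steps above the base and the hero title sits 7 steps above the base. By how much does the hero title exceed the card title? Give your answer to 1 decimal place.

Step 2: 9.3 × 1.209² = 13.594pt
Step 7: 9.3 × 1.209⁷ = 35.113pt
Difference: 35.113 − 13.594 = 21.519pt

21.5pt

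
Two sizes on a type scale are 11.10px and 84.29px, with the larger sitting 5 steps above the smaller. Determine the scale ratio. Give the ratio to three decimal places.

The ratio satisfies 11.10 × r⁵ = 84.29, so r = (84.29 / 11.10)^(1/5).
r = 7.5937^(1/5) ≈ 1.5000

1.500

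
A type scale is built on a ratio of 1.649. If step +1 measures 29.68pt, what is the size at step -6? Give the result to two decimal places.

0.90pt

Moving from step +1 to step -6 is 7 steps down, so divide by r⁷.
29.68 ÷ 1.649⁷ = 29.68 ÷ 33.15466 ≈ 0.895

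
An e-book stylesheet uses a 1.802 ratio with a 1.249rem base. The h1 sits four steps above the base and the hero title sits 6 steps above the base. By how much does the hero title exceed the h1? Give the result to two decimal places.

Step 4: 1.249 × 1.802⁴ = 13.1699rem
Step 6: 1.249 × 1.802⁶ = 42.7653rem
Difference: 42.7653 − 13.1699 = 29.5954rem

29.60rem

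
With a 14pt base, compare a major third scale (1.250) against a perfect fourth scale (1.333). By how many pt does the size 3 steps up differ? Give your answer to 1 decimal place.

Major third: 14.0 × 1.250³ = 27.344pt
Perfect fourth: 14.0 × 1.333³ = 33.160pt
Difference: 33.160 − 27.344 = 5.816pt

5.8pt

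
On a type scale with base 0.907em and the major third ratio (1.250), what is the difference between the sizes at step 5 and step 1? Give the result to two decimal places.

Step 1: 0.907 × 1.250 = 1.1338em
Step 5: 0.907 × 1.250⁵ = 2.7679em
Difference: 2.7679 − 1.1338 = 1.6341em

1.63em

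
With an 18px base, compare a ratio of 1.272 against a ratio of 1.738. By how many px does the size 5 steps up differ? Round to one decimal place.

225.5px

At 1.272: 18.0 × 1.272⁵ = 59.939px
At 1.738: 18.0 × 1.738⁵ = 285.444px
Difference: 285.444 − 59.939 = 225.505px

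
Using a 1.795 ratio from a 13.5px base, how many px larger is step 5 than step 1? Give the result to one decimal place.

227.3px

Step 1: 13.5 × 1.795 = 24.232px
Step 5: 13.5 × 1.795⁵ = 251.568px
Difference: 251.568 − 24.232 = 227.336px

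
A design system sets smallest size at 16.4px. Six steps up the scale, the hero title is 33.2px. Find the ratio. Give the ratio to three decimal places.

r⁶ = 33.2 / 16.4, so r = (33.2/16.4)^(1/6).
r = 2.0244^(1/6) ≈ 1.1247

1.125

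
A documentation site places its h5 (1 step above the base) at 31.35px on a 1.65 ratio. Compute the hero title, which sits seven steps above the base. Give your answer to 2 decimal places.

31.35 × 1.65⁶ = 31.35 × 20.17919 ≈ 632.618

632.62px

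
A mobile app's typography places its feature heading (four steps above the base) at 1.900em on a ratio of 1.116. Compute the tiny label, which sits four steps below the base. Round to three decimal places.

1.900 ÷ 1.116⁸ = 1.900 ÷ 2.40610 ≈ 0.790

0.790em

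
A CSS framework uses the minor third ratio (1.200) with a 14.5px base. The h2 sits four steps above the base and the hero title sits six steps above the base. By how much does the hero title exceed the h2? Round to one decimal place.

13.2px

Step 4: 14.5 × 1.200⁴ = 30.067px
Step 6: 14.5 × 1.200⁶ = 43.297px
Difference: 43.297 − 30.067 = 13.230px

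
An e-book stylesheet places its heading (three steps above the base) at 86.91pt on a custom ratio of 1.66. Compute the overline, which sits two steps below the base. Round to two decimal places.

86.91 ÷ 1.66⁵ = 86.91 ÷ 12.60493 ≈ 6.895

6.89pt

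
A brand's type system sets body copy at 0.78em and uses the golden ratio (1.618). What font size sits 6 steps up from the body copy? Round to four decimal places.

13.9948em

Each step on a modular scale multiplies by the ratio, so the size n steps from the base is base × ratioⁿ.
0.78 × 1.618⁶ = 0.78 × 17.94201 ≈ 13.9948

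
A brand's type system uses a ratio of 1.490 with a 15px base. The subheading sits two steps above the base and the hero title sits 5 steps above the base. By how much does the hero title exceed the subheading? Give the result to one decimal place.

76.9px

Step 2: 15.0 × 1.490² = 33.301px
Step 5: 15.0 × 1.490⁵ = 110.160px
Difference: 110.160 − 33.301 = 76.859px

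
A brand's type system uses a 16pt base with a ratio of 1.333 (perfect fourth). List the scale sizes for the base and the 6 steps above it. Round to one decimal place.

16.0pt, 21.3pt, 28.4pt, 37.9pt, 50.5pt, 67.3pt, 89.8pt

Step 0: 16pt
Step 1: 16.0 × 1.333 = 21.3
Step 2: 16.0 × 1.333² = 28.4
Step 3: 16.0 × 1.333³ = 37.9
Step 4: 16.0 × 1.333⁴ = 50.5
Step 5: 16.0 × 1.333⁵ = 67.3
Step 6: 16.0 × 1.333⁶ = 89.8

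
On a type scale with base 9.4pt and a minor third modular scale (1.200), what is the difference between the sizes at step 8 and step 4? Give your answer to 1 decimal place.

20.9pt

Step 4: 9.4 × 1.200⁴ = 19.492pt
Step 8: 9.4 × 1.200⁸ = 40.418pt
Difference: 40.418 − 19.492 = 20.926pt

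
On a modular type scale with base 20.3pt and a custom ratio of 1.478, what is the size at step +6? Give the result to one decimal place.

A modular type scale is a geometric sequence: sizeₙ = base × rⁿ.
20.3 × 1.478⁶ = 20.3 × 10.42429 ≈ 211.61

211.6pt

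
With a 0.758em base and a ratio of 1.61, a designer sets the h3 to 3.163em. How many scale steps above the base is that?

3

1.61ⁿ = 3.163 / 0.758 = 4.1728
n = ln(4.1728) / ln(1.61) = 1.4286 / 0.4762 ≈ 3.00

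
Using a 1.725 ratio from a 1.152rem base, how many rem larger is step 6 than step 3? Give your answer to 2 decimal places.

24.44rem

Step 3: 1.152 × 1.725³ = 5.9132rem
Step 6: 1.152 × 1.725⁶ = 30.3520rem
Difference: 30.3520 − 5.9132 = 24.4388rem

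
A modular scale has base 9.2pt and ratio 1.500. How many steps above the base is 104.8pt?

1.500ⁿ = 104.8 / 9.2 = 11.3913
n = ln(11.3913) / ln(1.500) = 2.4329 / 0.4055 ≈ 6.00

6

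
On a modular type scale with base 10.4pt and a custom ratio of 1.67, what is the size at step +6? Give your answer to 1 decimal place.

225.6pt

10.4 × 1.67⁶ = 10.4 × 21.69196 ≈ 225.60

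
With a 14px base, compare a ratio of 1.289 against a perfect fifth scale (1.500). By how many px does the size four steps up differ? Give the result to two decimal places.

32.23px

At 1.289: 14.0 × 1.289⁴ = 38.6491px
Perfect fifth: 14.0 × 1.500⁴ = 70.8750px
Difference: 70.8750 − 38.6491 = 32.2259px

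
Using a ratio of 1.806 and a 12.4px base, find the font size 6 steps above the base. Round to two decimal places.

430.26px

A modular type scale is a geometric sequence: sizeₙ = base × rⁿ.
12.4 × 1.806⁶ = 12.4 × 34.69816 ≈ 430.26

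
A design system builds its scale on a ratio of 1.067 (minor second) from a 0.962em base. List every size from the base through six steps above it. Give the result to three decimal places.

Step 0: 0.962em
Step 1: 0.962 × 1.067 = 1.026
Step 2: 0.962 × 1.067² = 1.095
Step 3: 0.962 × 1.067³ = 1.169
Step 4: 0.962 × 1.067⁴ = 1.247
Step 5: 0.962 × 1.067⁵ = 1.330
Step 6: 0.962 × 1.067⁶ = 1.420

0.962em, 1.026em, 1.095em, 1.169em, 1.247em, 1.330em, 1.420em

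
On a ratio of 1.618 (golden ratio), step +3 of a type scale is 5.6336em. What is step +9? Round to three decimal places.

101.078em

The gap is 9 − (3) = 6 steps, so the factor is 1.618^6.
5.6336 × 1.618⁶ = 5.6336 × 17.94201 ≈ 101.078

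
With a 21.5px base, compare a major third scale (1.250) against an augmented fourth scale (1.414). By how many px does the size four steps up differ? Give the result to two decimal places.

33.46px

Major third: 21.5 × 1.250⁴ = 52.4902px
Augmented fourth: 21.5 × 1.414⁴ = 85.9481px
Difference: 85.9481 − 52.4902 = 33.4579px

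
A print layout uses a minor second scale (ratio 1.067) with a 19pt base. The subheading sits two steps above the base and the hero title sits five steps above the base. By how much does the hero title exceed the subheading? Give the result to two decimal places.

4.65pt

Step 2: 19.0 × 1.067² = 21.6313pt
Step 5: 19.0 × 1.067⁵ = 26.2770pt
Difference: 26.2770 − 21.6313 = 4.6457pt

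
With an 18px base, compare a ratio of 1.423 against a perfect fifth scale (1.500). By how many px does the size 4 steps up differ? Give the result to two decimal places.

At 1.423: 18.0 × 1.423⁴ = 73.8061px
Perfect fifth: 18.0 × 1.500⁴ = 91.1250px
Difference: 91.1250 − 73.8061 = 17.3189px

17.32px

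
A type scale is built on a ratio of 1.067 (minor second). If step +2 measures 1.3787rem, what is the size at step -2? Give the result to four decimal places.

1.0637rem

1.3787 ÷ 1.067⁴ = 1.3787 ÷ 1.29616 ≈ 1.0637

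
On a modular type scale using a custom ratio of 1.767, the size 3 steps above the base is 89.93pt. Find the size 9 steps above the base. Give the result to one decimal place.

89.93 × 1.767⁶ = 89.93 × 30.43822 ≈ 2737.309

2737.3pt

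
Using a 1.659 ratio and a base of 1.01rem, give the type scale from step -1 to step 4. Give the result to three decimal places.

0.609rem, 1.010rem, 1.676rem, 2.780rem, 4.612rem, 7.651rem

Step -1: 1.01 ÷ 1.659 = 0.609
Step 0: 1.01rem
Step 1: 1.01 × 1.659 = 1.676
Step 2: 1.01 × 1.659² = 2.780
Step 3: 1.01 × 1.659³ = 4.612
Step 4: 1.01 × 1.659⁴ = 7.651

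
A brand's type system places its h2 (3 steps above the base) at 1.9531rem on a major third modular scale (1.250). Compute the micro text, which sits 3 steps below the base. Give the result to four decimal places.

The gap is -3 − (3) = -6 steps, so the factor is 1.250^-6.
1.9531 ÷ 1.250⁶ = 1.9531 ÷ 3.81470 ≈ 0.5120

0.5120rem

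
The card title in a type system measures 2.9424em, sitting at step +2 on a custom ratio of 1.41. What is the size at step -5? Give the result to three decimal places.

0.266em

2.9424 ÷ 1.41⁷ = 2.9424 ÷ 11.07985 ≈ 0.266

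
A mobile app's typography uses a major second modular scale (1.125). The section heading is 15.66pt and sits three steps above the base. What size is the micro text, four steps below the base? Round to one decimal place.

6.9pt

The gap is -4 − (3) = -7 steps, so the factor is 1.125^-7.
15.66 ÷ 1.125⁷ = 15.66 ÷ 2.28070 ≈ 6.866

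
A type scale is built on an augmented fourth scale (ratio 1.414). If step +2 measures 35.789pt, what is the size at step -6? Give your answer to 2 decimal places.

35.789 ÷ 1.414⁸ = 35.789 ÷ 15.98068 ≈ 2.240

2.24pt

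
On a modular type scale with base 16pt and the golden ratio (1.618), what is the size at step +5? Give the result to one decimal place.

177.4pt

Every step multiplies by the scale ratio.
16.0 × 1.618⁵ = 16.0 × 11.08901 ≈ 177.42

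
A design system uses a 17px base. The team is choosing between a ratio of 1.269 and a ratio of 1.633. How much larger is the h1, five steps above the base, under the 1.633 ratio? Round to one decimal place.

At 1.269: 17.0 × 1.269⁵ = 55.944px
At 1.633: 17.0 × 1.633⁵ = 197.415px
Difference: 197.415 − 55.944 = 141.471px

141.5px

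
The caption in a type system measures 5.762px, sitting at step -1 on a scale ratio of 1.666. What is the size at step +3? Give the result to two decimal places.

Moving from step -1 to step +3 is 4 steps up, so multiply by r⁴.
5.762 × 1.666⁴ = 5.762 × 7.70371 ≈ 44.389

44.39px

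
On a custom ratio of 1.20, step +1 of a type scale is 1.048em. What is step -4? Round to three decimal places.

1.048 ÷ 1.20⁵ = 1.048 ÷ 2.48832 ≈ 0.421

0.421em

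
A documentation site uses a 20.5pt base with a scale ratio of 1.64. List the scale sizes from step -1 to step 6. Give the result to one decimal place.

12.5pt, 20.5pt, 33.6pt, 55.1pt, 90.4pt, 148.3pt, 243.2pt, 398.9pt

Step -1: 20.5 ÷ 1.64 = 12.5
Step 0: 20.5pt
Step 1: 20.5 × 1.64 = 33.6
Step 2: 20.5 × 1.64² = 55.1
Step 3: 20.5 × 1.64³ = 90.4
Step 4: 20.5 × 1.64⁴ = 148.3
Step 5: 20.5 × 1.64⁵ = 243.2
Step 6: 20.5 × 1.64⁶ = 398.9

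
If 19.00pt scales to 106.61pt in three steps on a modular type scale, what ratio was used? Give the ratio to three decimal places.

The ratio satisfies 19.00 × r³ = 106.61, so r = (106.61 / 19.00)^(1/3).
r = 5.6111^(1/3) ≈ 1.7770

1.777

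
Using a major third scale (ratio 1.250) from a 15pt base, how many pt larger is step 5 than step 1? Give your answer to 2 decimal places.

27.03pt

Step 1: 15.0 × 1.250 = 18.7500pt
Step 5: 15.0 × 1.250⁵ = 45.7764pt
Difference: 45.7764 − 18.7500 = 27.0264pt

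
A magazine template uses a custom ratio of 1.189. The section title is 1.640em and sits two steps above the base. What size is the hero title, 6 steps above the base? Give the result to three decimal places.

The gap is 6 − (2) = 4 steps, so the factor is 1.189^4.
1.640 × 1.189⁴ = 1.640 × 1.99861 ≈ 3.278

3.278em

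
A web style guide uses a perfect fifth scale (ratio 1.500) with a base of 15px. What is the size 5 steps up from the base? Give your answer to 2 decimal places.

113.91px

Each step on a modular scale multiplies by the ratio, so the size n steps from the base is base × ratioⁿ.
15.0 × 1.500⁵ = 15.0 × 7.59375 ≈ 113.91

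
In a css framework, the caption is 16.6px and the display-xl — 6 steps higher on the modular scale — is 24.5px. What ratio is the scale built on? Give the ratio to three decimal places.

r⁶ = 24.5 / 16.6, so r = (24.5/16.6)^(1/6).
r = 1.4759^(1/6) ≈ 1.0670

1.067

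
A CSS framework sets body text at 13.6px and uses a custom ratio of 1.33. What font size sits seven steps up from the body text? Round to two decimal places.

100.12px

13.6 × 1.33⁷ = 13.6 × 7.36142 ≈ 100.12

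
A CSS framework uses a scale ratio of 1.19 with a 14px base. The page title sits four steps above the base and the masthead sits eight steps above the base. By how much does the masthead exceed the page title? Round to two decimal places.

28.22px

Step 4: 14.0 × 1.19⁴ = 28.0747px
Step 8: 14.0 × 1.19⁸ = 56.2994px
Difference: 56.2994 − 28.0747 = 28.2247px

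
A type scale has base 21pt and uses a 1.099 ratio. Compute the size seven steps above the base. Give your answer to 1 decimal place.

Every step multiplies by the scale ratio.
21.0 × 1.099⁷ = 21.0 × 1.93635 ≈ 40.66

40.7pt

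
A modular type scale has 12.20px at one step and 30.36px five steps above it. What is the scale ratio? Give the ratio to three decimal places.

1.200

r⁵ = 30.36 / 12.20, so r = (30.36/12.20)^(1/5).
r = 2.4885^(1/5) ≈ 1.2000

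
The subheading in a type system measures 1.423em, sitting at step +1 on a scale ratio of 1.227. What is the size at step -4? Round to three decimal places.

0.512em

1.423 ÷ 1.227⁵ = 1.423 ÷ 2.78114 ≈ 0.512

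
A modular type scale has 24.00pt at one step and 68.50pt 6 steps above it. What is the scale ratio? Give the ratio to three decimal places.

r⁶ = 68.50 / 24.00, so r = (68.50/24.00)^(1/6).
r = 2.8542^(1/6) ≈ 1.1910

1.191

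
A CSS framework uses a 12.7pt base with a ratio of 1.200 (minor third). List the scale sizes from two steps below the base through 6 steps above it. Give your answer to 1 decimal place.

Step -2: 12.7 ÷ 1.200² = 8.8
Step -1: 12.7 ÷ 1.200 = 10.6
Step 0: 12.7pt
Step 1: 12.7 × 1.200 = 15.2
Step 2: 12.7 × 1.200² = 18.3
Step 3: 12.7 × 1.200³ = 21.9
Step 4: 12.7 × 1.200⁴ = 26.3
Step 5: 12.7 × 1.200⁵ = 31.6
Step 6: 12.7 × 1.200⁶ = 37.9

8.8pt, 10.6pt, 12.7pt, 15.2pt, 18.3pt, 21.9pt, 26.3pt, 31.6pt, 37.9pt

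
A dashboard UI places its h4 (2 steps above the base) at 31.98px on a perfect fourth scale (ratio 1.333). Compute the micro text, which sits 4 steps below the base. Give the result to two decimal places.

31.98 ÷ 1.333⁶ = 31.98 ÷ 5.61023 ≈ 5.700

5.70px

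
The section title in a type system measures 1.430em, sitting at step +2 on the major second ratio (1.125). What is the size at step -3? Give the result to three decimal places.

0.794em

Moving from step +2 to step -3 is 5 steps down, so divide by r⁵.
1.430 ÷ 1.125⁵ = 1.430 ÷ 1.80203 ≈ 0.794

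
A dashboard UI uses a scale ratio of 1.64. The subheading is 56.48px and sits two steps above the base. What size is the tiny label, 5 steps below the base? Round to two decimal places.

1.77px

56.48 ÷ 1.64⁷ = 56.48 ÷ 31.90854 ≈ 1.770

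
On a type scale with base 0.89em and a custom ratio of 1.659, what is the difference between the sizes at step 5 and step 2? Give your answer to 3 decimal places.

8.735em

Step 2: 0.89 × 1.659² = 2.44953em
Step 5: 0.89 × 1.659⁵ = 11.18464em
Difference: 11.18464 − 2.44953 = 8.73511em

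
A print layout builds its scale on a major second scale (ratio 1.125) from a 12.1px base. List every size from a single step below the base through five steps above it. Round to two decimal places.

Step -1: 12.1 ÷ 1.125 = 10.76
Step 0: 12.1px
Step 1: 12.1 × 1.125 = 13.61
Step 2: 12.1 × 1.125² = 15.31
Step 3: 12.1 × 1.125³ = 17.23
Step 4: 12.1 × 1.125⁴ = 19.38
Step 5: 12.1 × 1.125⁵ = 21.80

10.76px, 12.10px, 13.61px, 15.31px, 17.23px, 19.38px, 21.80px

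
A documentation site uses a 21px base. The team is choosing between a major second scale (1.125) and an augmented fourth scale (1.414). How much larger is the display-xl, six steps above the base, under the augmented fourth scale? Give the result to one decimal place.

Major second: 21.0 × 1.125⁶ = 42.573px
Augmented fourth: 21.0 × 1.414⁶ = 167.848px
Difference: 167.848 − 42.573 = 125.275px

125.3px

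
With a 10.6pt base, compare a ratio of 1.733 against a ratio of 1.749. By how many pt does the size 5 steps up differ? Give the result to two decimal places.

At 1.733: 10.6 × 1.733⁵ = 165.6909pt
At 1.749: 10.6 × 1.749⁵ = 173.4822pt
Difference: 173.4822 − 165.6909 = 7.7913pt

7.79pt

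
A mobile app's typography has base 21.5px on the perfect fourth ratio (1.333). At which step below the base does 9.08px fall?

1.333ⁿ = 21.5 / 9.08 = 2.3678
n = ln(2.3678) / ln(1.333) = 0.8620 / 0.2874 ≈ 3.00

3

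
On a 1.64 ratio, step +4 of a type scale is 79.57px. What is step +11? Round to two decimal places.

Moving from step +4 to step +11 is 7 steps up, so multiply by r⁷.
79.57 × 1.64⁷ = 79.57 × 31.90854 ≈ 2538.963

2538.96px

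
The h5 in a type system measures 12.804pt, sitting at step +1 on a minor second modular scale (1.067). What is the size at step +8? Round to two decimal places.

12.804 × 1.067⁷ = 12.804 × 1.57453 ≈ 20.160

20.16pt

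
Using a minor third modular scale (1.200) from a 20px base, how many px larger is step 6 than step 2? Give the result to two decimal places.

30.92px

Step 2: 20.0 × 1.200² = 28.8000px
Step 6: 20.0 × 1.200⁶ = 59.7197px
Difference: 59.7197 − 28.8000 = 30.9197px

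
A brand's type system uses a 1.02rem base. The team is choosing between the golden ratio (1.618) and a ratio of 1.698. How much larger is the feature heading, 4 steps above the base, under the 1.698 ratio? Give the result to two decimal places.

Golden ratio: 1.02 × 1.618⁴ = 6.9906rem
At 1.698: 1.02 × 1.698⁴ = 8.4791rem
Difference: 8.4791 − 6.9906 = 1.4885rem

1.49rem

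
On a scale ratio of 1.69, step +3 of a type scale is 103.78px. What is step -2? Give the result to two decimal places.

103.78 ÷ 1.69⁵ = 103.78 ÷ 13.78585 ≈ 7.528

7.53px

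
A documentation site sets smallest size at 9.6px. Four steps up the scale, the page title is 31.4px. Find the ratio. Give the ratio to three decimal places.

r⁴ = 31.4 / 9.6, so r = (31.4/9.6)^(1/4).
r = 3.2708^(1/4) ≈ 1.3448

1.345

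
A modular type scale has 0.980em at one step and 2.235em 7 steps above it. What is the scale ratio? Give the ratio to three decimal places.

1.125

r⁷ = 2.235 / 0.980, so r = (2.235/0.980)^(1/7).
r = 2.2806^(1/7) ≈ 1.1250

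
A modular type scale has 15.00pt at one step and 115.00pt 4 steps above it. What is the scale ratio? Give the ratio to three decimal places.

The ratio satisfies 15.00 × r⁴ = 115.00, so r = (115.00 / 15.00)^(1/4).
r = 7.6667^(1/4) ≈ 1.6640

1.664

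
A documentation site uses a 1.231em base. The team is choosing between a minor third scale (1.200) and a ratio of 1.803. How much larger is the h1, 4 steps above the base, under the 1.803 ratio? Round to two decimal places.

Minor third: 1.231 × 1.200⁴ = 2.5526em
At 1.803: 1.231 × 1.803⁴ = 13.0089em
Difference: 13.0089 − 2.5526 = 10.4563em

10.46em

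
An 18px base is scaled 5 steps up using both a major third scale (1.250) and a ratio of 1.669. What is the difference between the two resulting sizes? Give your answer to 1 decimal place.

Major third: 18.0 × 1.250⁵ = 54.932px
At 1.669: 18.0 × 1.669⁵ = 233.106px
Difference: 233.106 − 54.932 = 178.174px

178.2px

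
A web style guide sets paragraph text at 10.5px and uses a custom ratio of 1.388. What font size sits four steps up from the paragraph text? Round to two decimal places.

Every step multiplies by the scale ratio.
10.5 × 1.388⁴ = 10.5 × 3.71157 ≈ 38.97

38.97px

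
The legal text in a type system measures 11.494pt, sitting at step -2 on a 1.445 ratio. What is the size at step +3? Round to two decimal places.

72.41pt

11.494 × 1.445⁵ = 11.494 × 6.29998 ≈ 72.412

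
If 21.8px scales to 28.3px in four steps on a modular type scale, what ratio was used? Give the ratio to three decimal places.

The ratio satisfies 21.8 × r⁴ = 28.3, so r = (28.3 / 21.8)^(1/4).
r = 1.2982^(1/4) ≈ 1.0674

1.067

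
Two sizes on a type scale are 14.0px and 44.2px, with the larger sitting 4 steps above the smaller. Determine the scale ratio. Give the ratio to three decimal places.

r⁴ = 44.2 / 14.0, so r = (44.2/14.0)^(1/4).
r = 3.1571^(1/4) ≈ 1.3330

1.333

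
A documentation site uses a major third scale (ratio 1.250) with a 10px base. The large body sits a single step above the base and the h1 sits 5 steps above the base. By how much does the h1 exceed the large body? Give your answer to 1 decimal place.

Step 1: 10.0 × 1.250 = 12.500px
Step 5: 10.0 × 1.250⁵ = 30.518px
Difference: 30.518 − 12.500 = 18.018px

18.0px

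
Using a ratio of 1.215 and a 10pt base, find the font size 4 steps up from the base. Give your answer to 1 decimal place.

21.8pt

10.0 × 1.215⁴ = 10.0 × 2.17924 ≈ 21.79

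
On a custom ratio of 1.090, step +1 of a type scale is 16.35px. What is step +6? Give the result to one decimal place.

25.2px

Moving from step +1 to step +6 is 5 steps up, so multiply by r⁵.
16.35 × 1.090⁵ = 16.35 × 1.53862 ≈ 25.157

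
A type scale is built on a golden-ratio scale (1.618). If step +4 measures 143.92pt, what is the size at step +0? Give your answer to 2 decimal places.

143.92 ÷ 1.618⁴ = 143.92 ÷ 6.85353 ≈ 20.999

21.00pt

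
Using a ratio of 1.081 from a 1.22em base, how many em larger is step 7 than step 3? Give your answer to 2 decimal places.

0.56em

Step 3: 1.22 × 1.081³ = 1.5411em
Step 7: 1.22 × 1.081⁷ = 2.1045em
Difference: 2.1045 − 1.5411 = 0.5634em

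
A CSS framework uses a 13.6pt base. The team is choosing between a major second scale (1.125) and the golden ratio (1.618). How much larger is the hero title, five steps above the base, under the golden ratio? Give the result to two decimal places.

Major second: 13.6 × 1.125⁵ = 24.5076pt
Golden ratio: 13.6 × 1.618⁵ = 150.8105pt
Difference: 150.8105 − 24.5076 = 126.3029pt

126.30pt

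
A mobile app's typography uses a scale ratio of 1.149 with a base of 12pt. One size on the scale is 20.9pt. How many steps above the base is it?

4

1.149ⁿ = 20.9 / 12 = 1.7417
n = ln(1.7417) / ln(1.149) = 0.5548 / 0.1389 ≈ 3.99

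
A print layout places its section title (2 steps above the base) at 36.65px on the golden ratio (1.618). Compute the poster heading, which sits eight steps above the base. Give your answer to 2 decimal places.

Moving from step +2 to step +8 is 6 steps up, so multiply by r⁶.
36.65 × 1.618⁶ = 36.65 × 17.94201 ≈ 657.575

657.57px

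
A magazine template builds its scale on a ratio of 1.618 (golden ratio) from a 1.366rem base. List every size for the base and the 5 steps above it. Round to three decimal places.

Step 0: 1.366rem
Step 1: 1.366 × 1.618 = 2.210
Step 2: 1.366 × 1.618² = 3.576
Step 3: 1.366 × 1.618³ = 5.786
Step 4: 1.366 × 1.618⁴ = 9.362
Step 5: 1.366 × 1.618⁵ = 15.148

1.366rem, 2.210rem, 3.576rem, 5.786rem, 9.362rem, 15.148rem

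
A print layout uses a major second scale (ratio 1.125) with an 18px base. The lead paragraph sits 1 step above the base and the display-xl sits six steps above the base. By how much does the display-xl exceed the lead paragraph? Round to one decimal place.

Step 1: 18.0 × 1.125 = 20.250px
Step 6: 18.0 × 1.125⁶ = 36.491px
Difference: 36.491 − 20.250 = 16.241px

16.2px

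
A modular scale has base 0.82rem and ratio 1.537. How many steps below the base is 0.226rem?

3

1.537ⁿ = 0.82 / 0.226 = 3.6283
n = ln(3.6283) / ln(1.537) = 1.2888 / 0.4298 ≈ 3.00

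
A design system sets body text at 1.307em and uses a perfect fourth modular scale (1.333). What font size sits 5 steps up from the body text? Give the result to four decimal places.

1.307 × 1.333⁵ = 1.307 × 4.20873 ≈ 5.5008

5.5008em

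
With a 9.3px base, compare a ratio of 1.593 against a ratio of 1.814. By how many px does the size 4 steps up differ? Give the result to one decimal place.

At 1.593: 9.3 × 1.593⁴ = 59.889px
At 1.814: 9.3 × 1.814⁴ = 100.701px
Difference: 100.701 − 59.889 = 40.812px

40.8px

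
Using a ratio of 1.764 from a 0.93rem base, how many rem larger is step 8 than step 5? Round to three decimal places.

71.306rem

Step 5: 0.93 × 1.764⁵ = 15.88458rem
Step 8: 0.93 × 1.764⁸ = 87.19099rem
Difference: 87.19099 − 15.88458 = 71.30641rem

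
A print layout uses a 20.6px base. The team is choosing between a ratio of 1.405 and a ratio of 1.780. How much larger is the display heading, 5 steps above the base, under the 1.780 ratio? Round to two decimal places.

At 1.405: 20.6 × 1.405⁵ = 112.7844px
At 1.780: 20.6 × 1.780⁵ = 368.1012px
Difference: 368.1012 − 112.7844 = 255.3168px

255.32px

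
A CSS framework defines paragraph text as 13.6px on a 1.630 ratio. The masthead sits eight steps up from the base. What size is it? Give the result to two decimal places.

13.6 × 1.630⁸ = 13.6 × 49.83114 ≈ 677.70

677.70px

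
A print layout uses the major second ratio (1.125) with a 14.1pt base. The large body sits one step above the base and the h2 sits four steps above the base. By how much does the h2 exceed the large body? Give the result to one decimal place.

6.7pt

Step 1: 14.1 × 1.125 = 15.862pt
Step 4: 14.1 × 1.125⁴ = 22.585pt
Difference: 22.585 − 15.862 = 6.723pt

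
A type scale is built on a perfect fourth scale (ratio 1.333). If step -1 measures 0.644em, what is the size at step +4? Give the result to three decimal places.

2.710em

Moving from step -1 to step +4 is 5 steps up, so multiply by r⁵.
0.644 × 1.333⁵ = 0.644 × 4.20873 ≈ 2.710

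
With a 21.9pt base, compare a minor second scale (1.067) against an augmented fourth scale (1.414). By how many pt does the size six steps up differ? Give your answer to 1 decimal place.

142.7pt

Minor second: 21.9 × 1.067⁶ = 32.317pt
Augmented fourth: 21.9 × 1.414⁶ = 175.041pt
Difference: 175.041 − 32.317 = 142.724pt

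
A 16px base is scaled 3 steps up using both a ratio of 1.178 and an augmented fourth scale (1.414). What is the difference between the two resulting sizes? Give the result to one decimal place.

At 1.178: 16.0 × 1.178³ = 26.155px
Augmented fourth: 16.0 × 1.414³ = 45.234px
Difference: 45.234 − 26.155 = 19.079px

19.1px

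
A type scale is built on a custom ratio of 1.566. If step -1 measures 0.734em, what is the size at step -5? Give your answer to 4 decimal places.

0.734 ÷ 1.566⁴ = 0.734 ÷ 6.01405 ≈ 0.1220

0.1220em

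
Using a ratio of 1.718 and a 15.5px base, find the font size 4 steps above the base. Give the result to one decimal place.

135.0px

Every step multiplies by the scale ratio.
15.5 × 1.718⁴ = 15.5 × 8.71149 ≈ 135.03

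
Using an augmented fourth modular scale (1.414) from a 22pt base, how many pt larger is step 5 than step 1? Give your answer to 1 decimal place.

93.2pt

Step 1: 22.0 × 1.414 = 31.108pt
Step 5: 22.0 × 1.414⁵ = 124.357pt
Difference: 124.357 − 31.108 = 93.249pt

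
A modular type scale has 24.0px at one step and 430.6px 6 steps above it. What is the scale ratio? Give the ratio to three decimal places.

1.618

r⁶ = 430.6 / 24.0, so r = (430.6/24.0)^(1/6).
r = 17.9417^(1/6) ≈ 1.6180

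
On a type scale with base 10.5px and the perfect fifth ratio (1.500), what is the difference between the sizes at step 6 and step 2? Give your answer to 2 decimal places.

Step 2: 10.5 × 1.500² = 23.6250px
Step 6: 10.5 × 1.500⁶ = 119.6016px
Difference: 119.6016 − 23.6250 = 95.9766px

95.98px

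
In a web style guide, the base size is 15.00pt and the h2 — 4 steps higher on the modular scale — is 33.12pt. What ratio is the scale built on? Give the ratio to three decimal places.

1.219

r⁴ = 33.12 / 15.00, so r = (33.12/15.00)^(1/4).
r = 2.2080^(1/4) ≈ 1.2190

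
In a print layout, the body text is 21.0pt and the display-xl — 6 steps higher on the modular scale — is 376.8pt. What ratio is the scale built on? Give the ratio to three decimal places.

The ratio satisfies 21.0 × r⁶ = 376.8, so r = (376.8 / 21.0)^(1/6).
r = 17.9429^(1/6) ≈ 1.6180

1.618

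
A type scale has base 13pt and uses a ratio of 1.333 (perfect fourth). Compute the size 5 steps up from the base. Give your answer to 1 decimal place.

54.7pt

Every step multiplies by the scale ratio.
13.0 × 1.333⁵ = 13.0 × 4.20873 ≈ 54.71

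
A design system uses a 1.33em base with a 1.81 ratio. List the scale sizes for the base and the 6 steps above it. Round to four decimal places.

Step 0: 1.33em
Step 1: 1.33 × 1.81 = 2.4073
Step 2: 1.33 × 1.81² = 4.3572
Step 3: 1.33 × 1.81³ = 7.8866
Step 4: 1.33 × 1.81⁴ = 14.2747
Step 5: 1.33 × 1.81⁵ = 25.8371
Step 6: 1.33 × 1.81⁶ = 46.7652

1.3300em, 2.4073em, 4.3572em, 7.8866em, 14.2747em, 25.8371em, 46.7652em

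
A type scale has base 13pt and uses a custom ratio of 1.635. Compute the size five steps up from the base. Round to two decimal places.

151.89pt

A modular type scale is a geometric sequence: sizeₙ = base × rⁿ.
13.0 × 1.635⁵ = 13.0 × 11.68393 ≈ 151.89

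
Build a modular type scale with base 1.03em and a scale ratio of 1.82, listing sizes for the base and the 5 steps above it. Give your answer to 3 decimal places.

1.030em, 1.875em, 3.412em, 6.209em, 11.301em, 20.568em

Step 0: 1.03em
Step 1: 1.03 × 1.82 = 1.875
Step 2: 1.03 × 1.82² = 3.412
Step 3: 1.03 × 1.82³ = 6.209
Step 4: 1.03 × 1.82⁴ = 11.301
Step 5: 1.03 × 1.82⁵ = 20.568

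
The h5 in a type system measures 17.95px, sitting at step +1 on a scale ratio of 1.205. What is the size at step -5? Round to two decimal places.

17.95 ÷ 1.205⁶ = 17.95 ÷ 3.06142 ≈ 5.863

5.86px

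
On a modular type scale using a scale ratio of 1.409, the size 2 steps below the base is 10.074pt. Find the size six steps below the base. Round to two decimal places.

2.56pt

The gap is -6 − (-2) = -4 steps, so the factor is 1.409^-4.
10.074 ÷ 1.409⁴ = 10.074 ÷ 3.94134 ≈ 2.556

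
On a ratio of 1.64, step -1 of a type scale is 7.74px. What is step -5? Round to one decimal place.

1.1px

The gap is -5 − (-1) = -4 steps, so the factor is 1.64^-4.
7.74 ÷ 1.64⁴ = 7.74 ÷ 7.23395 ≈ 1.070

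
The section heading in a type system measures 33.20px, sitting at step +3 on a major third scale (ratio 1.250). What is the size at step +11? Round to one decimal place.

197.9px

33.20 × 1.250⁸ = 33.20 × 5.96046 ≈ 197.887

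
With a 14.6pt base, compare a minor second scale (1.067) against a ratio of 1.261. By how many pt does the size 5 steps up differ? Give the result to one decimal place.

Minor second: 14.6 × 1.067⁵ = 20.192pt
At 1.261: 14.6 × 1.261⁵ = 46.551pt
Difference: 46.551 − 20.192 = 26.359pt

26.4pt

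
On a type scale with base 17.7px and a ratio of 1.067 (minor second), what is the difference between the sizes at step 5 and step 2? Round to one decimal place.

Step 2: 17.7 × 1.067² = 20.151px
Step 5: 17.7 × 1.067⁵ = 24.479px
Difference: 24.479 − 20.151 = 4.328px

4.3px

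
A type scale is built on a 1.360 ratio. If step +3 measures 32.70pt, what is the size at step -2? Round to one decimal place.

The gap is -2 − (3) = -5 steps, so the factor is 1.360^-5.
32.70 ÷ 1.360⁵ = 32.70 ÷ 4.65259 ≈ 7.028

7.0pt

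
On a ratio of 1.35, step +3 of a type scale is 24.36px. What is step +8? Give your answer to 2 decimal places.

24.36 × 1.35⁵ = 24.36 × 4.48403 ≈ 109.231

109.23px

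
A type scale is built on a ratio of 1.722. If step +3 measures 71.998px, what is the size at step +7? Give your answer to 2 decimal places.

The gap is 7 − (3) = 4 steps, so the factor is 1.722^4.
71.998 × 1.722⁴ = 71.998 × 8.79291 ≈ 633.072

633.07px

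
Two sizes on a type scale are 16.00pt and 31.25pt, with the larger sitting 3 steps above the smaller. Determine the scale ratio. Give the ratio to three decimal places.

1.250

The ratio satisfies 16.00 × r³ = 31.25, so r = (31.25 / 16.00)^(1/3).
r = 1.9531^(1/3) ≈ 1.2500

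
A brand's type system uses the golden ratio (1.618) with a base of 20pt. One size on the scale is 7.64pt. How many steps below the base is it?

1.618ⁿ = 20 / 7.64 = 2.6178
n = ln(2.6178) / ln(1.618) = 0.9623 / 0.4812 ≈ 2.00

2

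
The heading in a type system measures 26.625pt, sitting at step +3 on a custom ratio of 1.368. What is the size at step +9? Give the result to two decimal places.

26.625 × 1.368⁶ = 26.625 × 6.55415 ≈ 174.504

174.50pt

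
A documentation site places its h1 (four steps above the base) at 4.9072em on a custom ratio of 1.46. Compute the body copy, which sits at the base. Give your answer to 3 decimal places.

4.9072 ÷ 1.46⁴ = 4.9072 ÷ 4.54372 ≈ 1.080

1.080em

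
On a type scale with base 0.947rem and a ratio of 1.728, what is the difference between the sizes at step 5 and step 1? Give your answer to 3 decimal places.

Step 1: 0.947 × 1.728 = 1.63642rem
Step 5: 0.947 × 1.728⁵ = 14.59045rem
Difference: 14.59045 − 1.63642 = 12.95403rem

12.954rem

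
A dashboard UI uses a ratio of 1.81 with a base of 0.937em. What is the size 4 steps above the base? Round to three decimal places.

Each step on a modular scale multiplies by the ratio, so the size n steps from the base is base × ratioⁿ.
0.937 × 1.81⁴ = 0.937 × 10.73283 ≈ 10.057

10.057em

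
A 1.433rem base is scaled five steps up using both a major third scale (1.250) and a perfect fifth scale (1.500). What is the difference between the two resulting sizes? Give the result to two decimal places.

6.51rem

Major third: 1.433 × 1.250⁵ = 4.3732rem
Perfect fifth: 1.433 × 1.500⁵ = 10.8818rem
Difference: 10.8818 − 4.3732 = 6.5086rem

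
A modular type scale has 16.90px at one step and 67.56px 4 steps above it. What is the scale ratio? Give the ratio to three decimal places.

r⁴ = 67.56 / 16.90, so r = (67.56/16.90)^(1/4).
r = 3.9976^(1/4) ≈ 1.4140

1.414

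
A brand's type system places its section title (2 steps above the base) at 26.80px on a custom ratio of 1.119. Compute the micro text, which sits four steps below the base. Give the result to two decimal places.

13.65px

The gap is -4 − (2) = -6 steps, so the factor is 1.119^-6.
26.80 ÷ 1.119⁶ = 26.80 ÷ 1.96327 ≈ 13.651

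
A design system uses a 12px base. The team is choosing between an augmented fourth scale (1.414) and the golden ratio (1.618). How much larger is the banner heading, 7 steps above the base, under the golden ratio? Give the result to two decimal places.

Augmented fourth: 12.0 × 1.414⁷ = 135.6211px
Golden ratio: 12.0 × 1.618⁷ = 348.3621px
Difference: 348.3621 − 135.6211 = 212.7410px

212.74px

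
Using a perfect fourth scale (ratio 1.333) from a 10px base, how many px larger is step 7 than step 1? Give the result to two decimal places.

61.45px

Step 1: 10.0 × 1.333 = 13.3300px
Step 7: 10.0 × 1.333⁷ = 74.7844px
Difference: 74.7844 − 13.3300 = 61.4544px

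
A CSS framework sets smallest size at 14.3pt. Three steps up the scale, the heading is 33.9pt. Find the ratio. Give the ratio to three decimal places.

1.333

The ratio satisfies 14.3 × r³ = 33.9, so r = (33.9 / 14.3)^(1/3).
r = 2.3706^(1/3) ≈ 1.3334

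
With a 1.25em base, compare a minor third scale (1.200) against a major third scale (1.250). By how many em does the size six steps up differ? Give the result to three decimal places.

1.036em

Minor third: 1.25 × 1.200⁶ = 3.73248em
Major third: 1.25 × 1.250⁶ = 4.76837em
Difference: 4.76837 − 3.73248 = 1.03589em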